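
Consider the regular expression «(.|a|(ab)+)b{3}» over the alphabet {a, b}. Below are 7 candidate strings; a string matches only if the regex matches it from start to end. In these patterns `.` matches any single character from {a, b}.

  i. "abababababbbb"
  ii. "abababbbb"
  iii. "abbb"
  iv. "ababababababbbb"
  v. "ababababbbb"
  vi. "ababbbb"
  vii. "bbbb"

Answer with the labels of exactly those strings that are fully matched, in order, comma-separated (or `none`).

i → match
ii → match
iii → match
iv → match
v → match
vi → match
vii → match

i, ii, iii, iv, v, vi, vii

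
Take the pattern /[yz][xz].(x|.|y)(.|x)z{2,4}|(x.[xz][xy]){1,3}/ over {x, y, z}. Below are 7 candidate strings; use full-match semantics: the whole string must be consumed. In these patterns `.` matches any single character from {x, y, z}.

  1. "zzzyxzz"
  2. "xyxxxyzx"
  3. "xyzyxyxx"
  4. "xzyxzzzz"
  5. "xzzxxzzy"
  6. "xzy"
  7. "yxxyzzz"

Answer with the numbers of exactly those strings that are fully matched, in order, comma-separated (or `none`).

1 → match
2 → match
3 → match
4 → no match
5 → match
6 → no match
7 → match

1, 2, 3, 5, 7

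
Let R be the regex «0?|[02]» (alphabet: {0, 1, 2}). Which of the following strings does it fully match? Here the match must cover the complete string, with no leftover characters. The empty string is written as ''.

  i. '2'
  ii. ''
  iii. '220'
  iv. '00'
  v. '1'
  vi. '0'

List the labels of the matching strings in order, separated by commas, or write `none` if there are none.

i, ii, vi

i. '2' → match
ii. '' → match
iii. '220' → no match
iv. '00' → no match
v. '1' → no match
vi. '0' → match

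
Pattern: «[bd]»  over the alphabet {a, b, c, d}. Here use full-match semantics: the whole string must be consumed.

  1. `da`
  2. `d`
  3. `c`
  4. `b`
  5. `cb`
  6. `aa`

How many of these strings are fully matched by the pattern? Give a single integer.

2

1 → no match
2 → match
3 → no match
4 → match
5 → no match
6 → no match
Total matched: 2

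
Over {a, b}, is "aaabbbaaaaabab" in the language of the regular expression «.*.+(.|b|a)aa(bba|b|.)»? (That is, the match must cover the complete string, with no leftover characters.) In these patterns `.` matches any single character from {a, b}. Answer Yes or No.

No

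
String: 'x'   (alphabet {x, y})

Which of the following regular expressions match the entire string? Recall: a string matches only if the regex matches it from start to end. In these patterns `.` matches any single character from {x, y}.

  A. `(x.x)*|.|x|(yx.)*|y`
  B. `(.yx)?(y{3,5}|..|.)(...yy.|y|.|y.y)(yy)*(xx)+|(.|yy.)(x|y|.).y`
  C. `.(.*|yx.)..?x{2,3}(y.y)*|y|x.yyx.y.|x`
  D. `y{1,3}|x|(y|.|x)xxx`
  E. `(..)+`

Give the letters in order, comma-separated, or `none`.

A, C, D

A → match
B → no match
C → match
D → match
E → no match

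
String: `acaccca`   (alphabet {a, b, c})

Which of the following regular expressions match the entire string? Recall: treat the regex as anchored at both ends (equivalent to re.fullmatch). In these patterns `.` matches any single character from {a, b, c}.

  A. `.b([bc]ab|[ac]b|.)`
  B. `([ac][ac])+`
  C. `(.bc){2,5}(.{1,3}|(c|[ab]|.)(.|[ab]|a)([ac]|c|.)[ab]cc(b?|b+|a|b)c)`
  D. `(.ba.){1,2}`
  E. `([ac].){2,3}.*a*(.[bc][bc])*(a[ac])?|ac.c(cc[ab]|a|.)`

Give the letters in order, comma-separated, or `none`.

A → no match
B → no match
C → no match
D → no match
E → match

E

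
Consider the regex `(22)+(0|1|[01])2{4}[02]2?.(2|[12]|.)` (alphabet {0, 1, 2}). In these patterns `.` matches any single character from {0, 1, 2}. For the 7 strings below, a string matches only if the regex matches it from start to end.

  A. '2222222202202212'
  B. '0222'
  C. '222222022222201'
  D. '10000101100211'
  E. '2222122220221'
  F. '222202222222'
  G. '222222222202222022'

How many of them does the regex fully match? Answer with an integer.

4

A → no match
B. '0222' → no match — must start with '22'
C → match
D → no match — must start with '22'
E → match
F. '222202222222' → match
G → match
Total matched: 4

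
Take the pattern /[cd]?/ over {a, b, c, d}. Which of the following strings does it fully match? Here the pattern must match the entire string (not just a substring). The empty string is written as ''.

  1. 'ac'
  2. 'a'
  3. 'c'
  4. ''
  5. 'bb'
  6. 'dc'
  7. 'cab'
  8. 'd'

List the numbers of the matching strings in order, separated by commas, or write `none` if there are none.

1 → no match
2 → no match
3 → match
4 → match
5 → no match
6 → no match
7 → no match
8 → match

3, 4, 8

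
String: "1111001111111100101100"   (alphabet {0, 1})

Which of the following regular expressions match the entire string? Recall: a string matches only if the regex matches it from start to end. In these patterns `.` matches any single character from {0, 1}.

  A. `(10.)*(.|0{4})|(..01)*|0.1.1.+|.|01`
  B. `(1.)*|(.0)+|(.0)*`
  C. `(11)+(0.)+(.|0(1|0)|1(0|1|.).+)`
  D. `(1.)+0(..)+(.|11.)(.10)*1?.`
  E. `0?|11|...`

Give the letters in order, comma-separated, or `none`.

C, D

A → no match
B → no match
C → match
D → match
E → no match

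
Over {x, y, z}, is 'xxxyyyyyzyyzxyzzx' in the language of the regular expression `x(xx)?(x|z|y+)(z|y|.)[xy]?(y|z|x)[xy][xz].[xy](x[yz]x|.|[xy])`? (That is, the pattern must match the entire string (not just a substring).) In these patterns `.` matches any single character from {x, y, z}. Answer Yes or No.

No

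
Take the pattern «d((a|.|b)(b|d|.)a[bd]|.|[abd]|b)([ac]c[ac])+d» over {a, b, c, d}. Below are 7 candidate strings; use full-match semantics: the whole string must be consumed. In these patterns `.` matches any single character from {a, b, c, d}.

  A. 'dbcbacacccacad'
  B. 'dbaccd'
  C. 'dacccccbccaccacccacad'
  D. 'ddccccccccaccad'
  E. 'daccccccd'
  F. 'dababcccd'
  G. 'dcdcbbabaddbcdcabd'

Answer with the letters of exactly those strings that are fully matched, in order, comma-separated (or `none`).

A → no match
B. 'dbaccd' → match
C → no match
D → match
E. 'daccccccd' → match
F. 'dababcccd' → match
G → no match

B, D, E, F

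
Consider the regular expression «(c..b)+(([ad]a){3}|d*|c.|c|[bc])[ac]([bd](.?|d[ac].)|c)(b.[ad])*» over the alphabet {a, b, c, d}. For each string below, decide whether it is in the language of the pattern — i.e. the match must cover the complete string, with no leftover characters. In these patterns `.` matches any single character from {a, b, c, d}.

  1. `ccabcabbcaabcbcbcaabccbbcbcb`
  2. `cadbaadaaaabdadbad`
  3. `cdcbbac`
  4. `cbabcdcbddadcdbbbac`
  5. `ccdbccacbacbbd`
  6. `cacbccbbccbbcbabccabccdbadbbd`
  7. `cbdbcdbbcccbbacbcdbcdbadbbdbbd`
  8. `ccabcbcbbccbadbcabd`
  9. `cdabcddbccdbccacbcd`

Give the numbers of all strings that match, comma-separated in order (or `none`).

1, 2, 3, 6, 7, 9

1 → match
2 → match
3 → match
4 → no match
5 → no match
6 → match
7 → match
8 → no match
9 → match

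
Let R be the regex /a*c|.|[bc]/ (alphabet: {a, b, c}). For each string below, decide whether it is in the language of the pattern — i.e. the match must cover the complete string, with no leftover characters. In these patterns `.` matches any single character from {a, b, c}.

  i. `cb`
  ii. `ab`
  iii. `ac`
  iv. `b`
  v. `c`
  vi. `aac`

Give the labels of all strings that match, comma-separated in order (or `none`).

iii, iv, v, vi

i → no match
ii → no match
iii → match
iv → match
v → match
vi → match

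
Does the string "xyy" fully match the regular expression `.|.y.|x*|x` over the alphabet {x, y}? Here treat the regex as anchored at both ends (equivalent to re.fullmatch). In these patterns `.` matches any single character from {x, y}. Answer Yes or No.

Yes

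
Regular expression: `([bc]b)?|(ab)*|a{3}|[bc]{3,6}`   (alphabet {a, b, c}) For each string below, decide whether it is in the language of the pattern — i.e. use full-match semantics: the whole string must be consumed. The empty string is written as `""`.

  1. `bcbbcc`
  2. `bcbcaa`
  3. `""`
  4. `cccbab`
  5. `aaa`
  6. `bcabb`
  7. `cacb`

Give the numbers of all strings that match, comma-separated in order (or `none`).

1, 3, 5

1 → match
2 → no match
3 → match
4 → no match
5 → match
6 → no match
7 → no match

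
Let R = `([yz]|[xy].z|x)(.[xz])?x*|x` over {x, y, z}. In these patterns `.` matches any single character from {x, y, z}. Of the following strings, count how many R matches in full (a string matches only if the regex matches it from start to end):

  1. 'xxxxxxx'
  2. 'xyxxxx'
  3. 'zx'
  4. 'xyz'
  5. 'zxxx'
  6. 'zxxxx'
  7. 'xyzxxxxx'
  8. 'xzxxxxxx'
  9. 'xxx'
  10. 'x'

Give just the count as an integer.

10

1 → match
2 → match
3 → match
4 → match
5 → match
6 → match
7 → match
8 → match
9 → match
10 → match
Total matched: 10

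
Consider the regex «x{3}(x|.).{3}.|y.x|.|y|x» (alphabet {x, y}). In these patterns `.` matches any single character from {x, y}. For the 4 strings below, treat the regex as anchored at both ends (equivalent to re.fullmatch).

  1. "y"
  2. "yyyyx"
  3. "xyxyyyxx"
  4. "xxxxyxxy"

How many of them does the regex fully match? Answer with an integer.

2

1 → match
2 → no match
3 → no match
4 → match
Total matched: 2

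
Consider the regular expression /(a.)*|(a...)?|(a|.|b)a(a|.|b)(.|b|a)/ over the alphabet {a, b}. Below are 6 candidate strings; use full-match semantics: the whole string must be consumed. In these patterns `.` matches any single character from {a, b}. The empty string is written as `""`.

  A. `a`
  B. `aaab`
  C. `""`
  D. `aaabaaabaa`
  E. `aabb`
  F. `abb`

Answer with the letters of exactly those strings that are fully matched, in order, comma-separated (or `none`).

B, C, D, E

A → no match
B → match
C → match
D → match
E → match
F → no match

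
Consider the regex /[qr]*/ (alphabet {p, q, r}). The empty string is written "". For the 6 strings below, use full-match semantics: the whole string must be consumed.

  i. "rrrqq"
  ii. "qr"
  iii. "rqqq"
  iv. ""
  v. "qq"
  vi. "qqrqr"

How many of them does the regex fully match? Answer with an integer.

i → match
ii → match
iii → match
iv → match
v → match
vi → match
Total matched: 6

6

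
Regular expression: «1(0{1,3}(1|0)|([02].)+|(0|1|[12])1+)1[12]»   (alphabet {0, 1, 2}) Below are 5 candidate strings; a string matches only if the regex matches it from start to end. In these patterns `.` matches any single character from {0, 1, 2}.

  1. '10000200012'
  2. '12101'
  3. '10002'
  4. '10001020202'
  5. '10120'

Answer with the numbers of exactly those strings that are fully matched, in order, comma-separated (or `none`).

1 → match
2 → no match
3 → no match
4 → no match
5 → no match

1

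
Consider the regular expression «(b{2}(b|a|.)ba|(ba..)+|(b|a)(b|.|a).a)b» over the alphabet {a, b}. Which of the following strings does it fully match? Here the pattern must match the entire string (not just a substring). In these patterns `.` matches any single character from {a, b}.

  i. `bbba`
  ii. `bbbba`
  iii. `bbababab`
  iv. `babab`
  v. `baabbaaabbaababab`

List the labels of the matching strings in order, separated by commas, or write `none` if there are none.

iv

i → no match — must end with `b`
ii → no match — must end with `b`
iii → no match
iv → match
v → no match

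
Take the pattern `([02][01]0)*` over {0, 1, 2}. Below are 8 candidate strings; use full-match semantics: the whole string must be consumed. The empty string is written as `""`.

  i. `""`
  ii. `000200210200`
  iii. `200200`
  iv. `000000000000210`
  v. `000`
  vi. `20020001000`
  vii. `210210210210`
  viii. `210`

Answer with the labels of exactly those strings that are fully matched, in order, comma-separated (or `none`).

i, ii, iii, iv, v, vii, viii

i → match
ii → match
iii → match
iv → match
v → match
vi → no match
vii → match
viii → match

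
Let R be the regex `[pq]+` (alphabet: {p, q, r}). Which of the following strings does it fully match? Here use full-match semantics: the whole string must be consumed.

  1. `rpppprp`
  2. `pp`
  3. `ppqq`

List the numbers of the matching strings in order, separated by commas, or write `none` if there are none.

2, 3

1 → no match
2 → match
3 → match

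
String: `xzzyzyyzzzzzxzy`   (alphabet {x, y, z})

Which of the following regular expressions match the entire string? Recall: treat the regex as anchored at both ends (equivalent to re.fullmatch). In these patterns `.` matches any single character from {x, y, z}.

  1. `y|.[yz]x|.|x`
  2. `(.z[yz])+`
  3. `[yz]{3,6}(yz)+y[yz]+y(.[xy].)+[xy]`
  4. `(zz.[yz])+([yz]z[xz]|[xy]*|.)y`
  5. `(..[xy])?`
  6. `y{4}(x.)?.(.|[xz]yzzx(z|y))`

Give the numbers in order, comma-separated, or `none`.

1 → no match
2 → match
3 → no match
4 → no match — must start with `zz`
5 → no match
6 → no match — must start with `y`

2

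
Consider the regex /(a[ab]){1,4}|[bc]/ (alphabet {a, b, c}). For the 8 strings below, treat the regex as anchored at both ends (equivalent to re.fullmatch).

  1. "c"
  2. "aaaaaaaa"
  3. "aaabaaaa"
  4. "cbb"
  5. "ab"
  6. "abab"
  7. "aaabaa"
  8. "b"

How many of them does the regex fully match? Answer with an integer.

1 → match
2 → match
3 → match
4 → no match
5 → match
6 → match
7 → match
8 → match
Total matched: 7

7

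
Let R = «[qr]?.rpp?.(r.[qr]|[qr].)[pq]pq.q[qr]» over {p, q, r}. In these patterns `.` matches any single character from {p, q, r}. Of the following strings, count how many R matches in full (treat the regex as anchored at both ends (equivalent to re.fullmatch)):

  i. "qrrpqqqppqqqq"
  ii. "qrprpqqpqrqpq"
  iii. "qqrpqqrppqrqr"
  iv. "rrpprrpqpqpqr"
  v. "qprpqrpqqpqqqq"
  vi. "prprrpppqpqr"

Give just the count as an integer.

5

i → match
ii → no match
iii → match
iv → match
v → match
vi. "prprrpppqpqr" → match
Total matched: 5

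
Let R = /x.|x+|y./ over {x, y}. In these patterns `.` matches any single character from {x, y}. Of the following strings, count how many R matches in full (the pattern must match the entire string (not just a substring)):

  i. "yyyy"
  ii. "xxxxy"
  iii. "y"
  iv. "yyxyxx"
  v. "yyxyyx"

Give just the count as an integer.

i. "yyyy" → no match
ii. "xxxxy" → no match
iii. "y" → no match
iv. "yyxyxx" → no match
v. "yyxyyx" → no match
Total matched: 0

0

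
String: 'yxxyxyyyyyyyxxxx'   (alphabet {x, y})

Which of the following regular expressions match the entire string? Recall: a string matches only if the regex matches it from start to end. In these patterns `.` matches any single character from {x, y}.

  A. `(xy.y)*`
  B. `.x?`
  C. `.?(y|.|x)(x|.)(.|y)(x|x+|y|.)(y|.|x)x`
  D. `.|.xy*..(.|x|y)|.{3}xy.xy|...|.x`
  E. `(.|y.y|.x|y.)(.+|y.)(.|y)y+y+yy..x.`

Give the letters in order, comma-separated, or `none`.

E

A → no match
B → no match
C → no match
D → no match
E → match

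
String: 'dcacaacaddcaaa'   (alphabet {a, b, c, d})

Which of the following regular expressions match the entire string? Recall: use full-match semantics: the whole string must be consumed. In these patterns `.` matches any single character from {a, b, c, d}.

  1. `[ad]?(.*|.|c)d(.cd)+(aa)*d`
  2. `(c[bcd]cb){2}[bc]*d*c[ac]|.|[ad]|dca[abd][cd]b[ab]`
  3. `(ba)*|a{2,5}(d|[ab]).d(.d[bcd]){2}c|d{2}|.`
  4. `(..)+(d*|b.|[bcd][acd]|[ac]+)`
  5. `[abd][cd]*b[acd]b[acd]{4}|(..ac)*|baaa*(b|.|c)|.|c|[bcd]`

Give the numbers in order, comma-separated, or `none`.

1 → no match — must end with 'd'
2 → no match
3 → no match
4 → match
5 → no match

4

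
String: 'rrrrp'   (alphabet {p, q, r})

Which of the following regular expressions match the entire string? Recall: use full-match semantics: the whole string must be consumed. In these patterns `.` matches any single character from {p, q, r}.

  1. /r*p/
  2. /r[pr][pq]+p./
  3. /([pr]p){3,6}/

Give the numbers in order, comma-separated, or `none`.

1 → match
2 → no match
3 → no match

1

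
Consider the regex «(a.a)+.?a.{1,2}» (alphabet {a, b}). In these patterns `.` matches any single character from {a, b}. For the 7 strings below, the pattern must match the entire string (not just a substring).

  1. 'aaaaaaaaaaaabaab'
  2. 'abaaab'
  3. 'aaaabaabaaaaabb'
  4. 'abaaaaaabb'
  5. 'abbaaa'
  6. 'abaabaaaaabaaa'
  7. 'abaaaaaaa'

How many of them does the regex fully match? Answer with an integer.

6

1 → match
2 → match
3 → match
4 → match
5 → no match
6 → match
7 → match
Total matched: 6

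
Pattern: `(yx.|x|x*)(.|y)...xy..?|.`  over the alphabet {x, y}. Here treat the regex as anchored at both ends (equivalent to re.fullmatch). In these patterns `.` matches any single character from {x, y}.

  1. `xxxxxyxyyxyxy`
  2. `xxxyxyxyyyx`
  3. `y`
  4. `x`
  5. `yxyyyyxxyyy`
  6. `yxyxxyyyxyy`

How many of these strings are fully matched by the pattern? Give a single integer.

1 → match
2 → no match
3 → match
4 → match
5 → match
6 → no match
Total matched: 4

4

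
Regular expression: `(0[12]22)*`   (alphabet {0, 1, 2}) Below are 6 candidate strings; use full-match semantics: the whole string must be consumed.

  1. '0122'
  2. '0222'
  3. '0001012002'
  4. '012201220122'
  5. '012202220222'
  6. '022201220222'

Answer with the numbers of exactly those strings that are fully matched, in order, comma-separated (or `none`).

1, 2, 4, 5, 6

1 → match
2 → match
3 → no match
4 → match
5 → match
6 → match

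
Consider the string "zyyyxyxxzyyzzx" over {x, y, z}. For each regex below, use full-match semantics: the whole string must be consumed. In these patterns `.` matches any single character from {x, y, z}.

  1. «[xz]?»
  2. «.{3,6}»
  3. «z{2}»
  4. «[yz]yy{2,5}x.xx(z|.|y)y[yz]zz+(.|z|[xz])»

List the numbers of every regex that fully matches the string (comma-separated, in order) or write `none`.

4

1 → no match
2 → no match
3 → no match — must end with "z"
4 → match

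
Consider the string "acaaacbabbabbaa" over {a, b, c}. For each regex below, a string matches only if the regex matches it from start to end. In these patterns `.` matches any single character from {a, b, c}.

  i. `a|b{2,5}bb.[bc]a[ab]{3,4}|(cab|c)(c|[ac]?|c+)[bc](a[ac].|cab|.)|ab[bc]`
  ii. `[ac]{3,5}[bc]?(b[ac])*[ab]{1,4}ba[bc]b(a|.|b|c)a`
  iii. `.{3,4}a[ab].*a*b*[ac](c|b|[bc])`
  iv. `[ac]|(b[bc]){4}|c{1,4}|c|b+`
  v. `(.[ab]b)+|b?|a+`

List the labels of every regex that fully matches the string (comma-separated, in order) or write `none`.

i → no match
ii → match
iii → no match
iv → no match
v → no match

ii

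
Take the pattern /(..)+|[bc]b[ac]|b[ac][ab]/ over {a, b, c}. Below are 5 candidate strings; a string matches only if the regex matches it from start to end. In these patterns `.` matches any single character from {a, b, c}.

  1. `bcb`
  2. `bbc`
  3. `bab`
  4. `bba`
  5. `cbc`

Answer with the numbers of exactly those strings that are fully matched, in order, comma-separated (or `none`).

1, 2, 3, 4, 5

1 → match
2 → match
3 → match
4 → match
5 → match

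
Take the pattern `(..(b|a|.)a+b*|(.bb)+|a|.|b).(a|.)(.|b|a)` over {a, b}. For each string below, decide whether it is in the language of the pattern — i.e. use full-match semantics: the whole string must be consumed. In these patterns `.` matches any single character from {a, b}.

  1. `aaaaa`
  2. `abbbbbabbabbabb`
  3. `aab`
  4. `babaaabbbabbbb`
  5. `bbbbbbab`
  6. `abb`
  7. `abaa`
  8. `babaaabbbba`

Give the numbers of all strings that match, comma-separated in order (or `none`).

1 → no match
2 → match
3 → no match
4 → no match
5 → no match
6 → no match
7 → match
8 → match

2, 7, 8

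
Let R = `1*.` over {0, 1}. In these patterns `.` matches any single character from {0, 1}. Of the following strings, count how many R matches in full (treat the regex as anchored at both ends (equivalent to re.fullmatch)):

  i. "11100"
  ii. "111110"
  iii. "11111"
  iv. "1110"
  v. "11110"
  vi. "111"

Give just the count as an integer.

i → no match
ii → match
iii → match
iv → match
v → match
vi → match
Total matched: 5

5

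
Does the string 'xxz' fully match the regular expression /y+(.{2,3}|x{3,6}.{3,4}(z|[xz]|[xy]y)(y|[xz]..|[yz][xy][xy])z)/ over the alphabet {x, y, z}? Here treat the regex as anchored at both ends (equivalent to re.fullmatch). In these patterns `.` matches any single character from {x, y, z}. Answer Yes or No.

Every match must start with 'y', but 'xxz' does not.

No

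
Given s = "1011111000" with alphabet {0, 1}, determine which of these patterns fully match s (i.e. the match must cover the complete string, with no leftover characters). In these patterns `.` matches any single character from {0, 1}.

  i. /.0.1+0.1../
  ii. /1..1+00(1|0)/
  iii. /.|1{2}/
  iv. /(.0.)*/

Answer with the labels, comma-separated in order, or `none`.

i → no match
ii → match
iii → no match
iv → no match

ii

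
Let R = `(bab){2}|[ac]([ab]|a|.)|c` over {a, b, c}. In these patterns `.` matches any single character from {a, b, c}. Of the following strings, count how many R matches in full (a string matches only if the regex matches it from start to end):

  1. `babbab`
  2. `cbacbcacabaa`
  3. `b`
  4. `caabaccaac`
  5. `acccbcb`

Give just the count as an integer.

1 → match
2 → no match
3 → no match
4 → no match
5 → no match
Total matched: 1

1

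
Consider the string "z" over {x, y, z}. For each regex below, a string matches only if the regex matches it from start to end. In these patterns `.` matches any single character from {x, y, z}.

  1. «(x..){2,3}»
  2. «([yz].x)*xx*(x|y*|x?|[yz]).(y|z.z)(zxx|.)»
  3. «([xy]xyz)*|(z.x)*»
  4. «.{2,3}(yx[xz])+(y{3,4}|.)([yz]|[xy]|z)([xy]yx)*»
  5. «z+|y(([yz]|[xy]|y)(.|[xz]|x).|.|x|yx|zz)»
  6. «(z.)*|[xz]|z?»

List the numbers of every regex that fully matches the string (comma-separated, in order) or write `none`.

1 → no match — must start with "x"
2 → no match
3 → no match
4 → no match
5 → match
6 → match

5, 6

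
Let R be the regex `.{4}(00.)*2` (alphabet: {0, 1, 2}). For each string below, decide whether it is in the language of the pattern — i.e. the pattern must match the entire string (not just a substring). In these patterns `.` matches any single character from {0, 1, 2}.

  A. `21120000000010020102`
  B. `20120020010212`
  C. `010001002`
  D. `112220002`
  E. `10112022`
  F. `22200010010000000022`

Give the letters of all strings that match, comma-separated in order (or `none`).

F

A → no match
B → no match
C → no match
D → no match
E → no match
F → match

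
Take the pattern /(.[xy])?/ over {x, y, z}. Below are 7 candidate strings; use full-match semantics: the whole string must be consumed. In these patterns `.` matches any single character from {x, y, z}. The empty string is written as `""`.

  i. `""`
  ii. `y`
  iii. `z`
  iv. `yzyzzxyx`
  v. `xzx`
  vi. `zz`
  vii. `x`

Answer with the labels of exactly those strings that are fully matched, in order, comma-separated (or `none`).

i → match
ii → no match
iii → no match
iv → no match
v → no match
vi → no match
vii → no match

i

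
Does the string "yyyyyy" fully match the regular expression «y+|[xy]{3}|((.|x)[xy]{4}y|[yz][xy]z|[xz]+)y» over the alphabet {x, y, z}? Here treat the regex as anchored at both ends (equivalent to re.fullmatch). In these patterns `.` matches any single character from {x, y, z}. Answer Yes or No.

Yes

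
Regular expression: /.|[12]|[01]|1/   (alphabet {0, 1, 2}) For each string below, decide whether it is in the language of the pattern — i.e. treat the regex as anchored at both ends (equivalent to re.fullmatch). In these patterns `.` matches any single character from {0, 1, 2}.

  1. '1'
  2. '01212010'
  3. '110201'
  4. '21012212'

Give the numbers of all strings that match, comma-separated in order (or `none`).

1

1. '1' → match
2. '01212010' → no match
3. '110201' → no match
4. '21012212' → no match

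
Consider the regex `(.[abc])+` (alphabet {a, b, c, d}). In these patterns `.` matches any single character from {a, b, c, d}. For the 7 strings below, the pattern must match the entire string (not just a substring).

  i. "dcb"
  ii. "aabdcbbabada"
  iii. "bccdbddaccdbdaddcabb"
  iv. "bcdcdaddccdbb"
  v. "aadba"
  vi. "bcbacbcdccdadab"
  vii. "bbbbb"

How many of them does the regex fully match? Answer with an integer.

i. "dcb" → no match
ii. "aabdcbbabada" → no match
iii → no match
iv → no match
v. "aadba" → no match
vi → no match
vii. "bbbbb" → no match
Total matched: 0

0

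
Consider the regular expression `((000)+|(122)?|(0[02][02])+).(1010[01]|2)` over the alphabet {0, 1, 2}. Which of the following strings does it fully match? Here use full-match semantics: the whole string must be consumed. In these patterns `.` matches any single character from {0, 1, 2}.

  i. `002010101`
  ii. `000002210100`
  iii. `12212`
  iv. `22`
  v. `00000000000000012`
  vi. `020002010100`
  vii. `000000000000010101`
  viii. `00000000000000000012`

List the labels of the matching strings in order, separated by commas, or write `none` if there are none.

i → match
ii → match
iii → match
iv → match
v → match
vi → match
vii → match
viii → match

i, ii, iii, iv, v, vi, vii, viii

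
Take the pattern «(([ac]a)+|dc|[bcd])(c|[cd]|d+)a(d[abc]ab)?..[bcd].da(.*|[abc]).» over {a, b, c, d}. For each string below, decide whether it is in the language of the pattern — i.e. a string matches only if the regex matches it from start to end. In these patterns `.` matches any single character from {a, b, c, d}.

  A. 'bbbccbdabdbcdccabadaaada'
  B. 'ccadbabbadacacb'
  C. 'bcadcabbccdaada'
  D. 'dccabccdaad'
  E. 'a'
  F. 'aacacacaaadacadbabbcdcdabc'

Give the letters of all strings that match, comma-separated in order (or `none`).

A → no match
B → no match
C → no match
D → no match
E → no match
F → no match

none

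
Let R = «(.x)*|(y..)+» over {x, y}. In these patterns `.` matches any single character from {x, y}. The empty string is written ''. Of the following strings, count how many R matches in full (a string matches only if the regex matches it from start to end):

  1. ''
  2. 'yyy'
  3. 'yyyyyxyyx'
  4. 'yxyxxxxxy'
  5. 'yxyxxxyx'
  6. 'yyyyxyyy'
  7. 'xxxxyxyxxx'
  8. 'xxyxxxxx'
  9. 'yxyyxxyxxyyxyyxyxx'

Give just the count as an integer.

7

1. '' → match
2. 'yyy' → match
3. 'yyyyyxyyx' → match
4. 'yxyxxxxxy' → no match
5. 'yxyxxxyx' → match
6. 'yyyyxyyy' → no match
7. 'xxxxyxyxxx' → match
8. 'xxyxxxxx' → match
9 → match
Total matched: 7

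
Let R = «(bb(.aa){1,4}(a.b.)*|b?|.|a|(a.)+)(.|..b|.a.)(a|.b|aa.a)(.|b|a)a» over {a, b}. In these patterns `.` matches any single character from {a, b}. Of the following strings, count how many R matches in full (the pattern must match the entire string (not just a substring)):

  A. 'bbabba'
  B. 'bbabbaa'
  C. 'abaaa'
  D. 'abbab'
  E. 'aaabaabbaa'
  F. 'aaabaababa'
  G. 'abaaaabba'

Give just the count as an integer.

4

A → match
B → no match
C → match
D → no match — must end with 'a'
E → no match
F → match
G → match
Total matched: 4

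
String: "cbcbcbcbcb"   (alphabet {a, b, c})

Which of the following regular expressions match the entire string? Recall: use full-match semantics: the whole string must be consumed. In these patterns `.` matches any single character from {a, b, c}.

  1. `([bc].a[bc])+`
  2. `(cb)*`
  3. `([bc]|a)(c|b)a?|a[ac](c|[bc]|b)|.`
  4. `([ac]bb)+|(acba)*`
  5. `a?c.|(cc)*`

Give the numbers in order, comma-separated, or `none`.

2

1 → no match
2 → match
3 → no match
4 → no match
5 → no match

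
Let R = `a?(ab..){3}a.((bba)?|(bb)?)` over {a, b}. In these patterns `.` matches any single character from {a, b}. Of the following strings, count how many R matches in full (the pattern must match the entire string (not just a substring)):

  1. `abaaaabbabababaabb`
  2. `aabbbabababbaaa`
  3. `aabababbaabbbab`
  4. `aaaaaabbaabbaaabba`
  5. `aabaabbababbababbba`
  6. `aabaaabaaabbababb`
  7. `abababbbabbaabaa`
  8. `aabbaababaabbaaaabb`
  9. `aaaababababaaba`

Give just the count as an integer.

2

1 → no match
2 → match
3 → match
4 → no match
5 → no match
6 → no match
7 → no match
8 → no match
9 → no match
Total matched: 2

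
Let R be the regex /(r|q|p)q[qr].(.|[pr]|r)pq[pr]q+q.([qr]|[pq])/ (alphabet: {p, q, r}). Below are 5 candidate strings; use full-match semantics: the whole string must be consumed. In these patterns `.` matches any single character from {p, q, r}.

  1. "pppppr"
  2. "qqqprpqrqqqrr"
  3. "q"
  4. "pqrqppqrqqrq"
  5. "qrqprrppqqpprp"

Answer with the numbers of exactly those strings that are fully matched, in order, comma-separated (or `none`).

2, 4

1 → no match
2 → match
3 → no match
4 → match
5 → no match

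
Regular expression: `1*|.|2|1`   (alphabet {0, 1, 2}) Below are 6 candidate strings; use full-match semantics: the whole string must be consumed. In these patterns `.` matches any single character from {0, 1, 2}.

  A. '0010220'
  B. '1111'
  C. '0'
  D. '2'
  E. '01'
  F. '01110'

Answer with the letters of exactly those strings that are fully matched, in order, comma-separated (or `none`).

B, C, D

A → no match
B → match
C → match
D → match
E → no match
F → no match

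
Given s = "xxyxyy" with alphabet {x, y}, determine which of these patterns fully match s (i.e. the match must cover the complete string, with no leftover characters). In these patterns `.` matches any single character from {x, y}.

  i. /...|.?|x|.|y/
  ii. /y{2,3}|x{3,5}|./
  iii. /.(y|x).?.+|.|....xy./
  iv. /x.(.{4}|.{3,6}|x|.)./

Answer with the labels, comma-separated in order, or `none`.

iii, iv

i → no match
ii → no match
iii → match
iv → match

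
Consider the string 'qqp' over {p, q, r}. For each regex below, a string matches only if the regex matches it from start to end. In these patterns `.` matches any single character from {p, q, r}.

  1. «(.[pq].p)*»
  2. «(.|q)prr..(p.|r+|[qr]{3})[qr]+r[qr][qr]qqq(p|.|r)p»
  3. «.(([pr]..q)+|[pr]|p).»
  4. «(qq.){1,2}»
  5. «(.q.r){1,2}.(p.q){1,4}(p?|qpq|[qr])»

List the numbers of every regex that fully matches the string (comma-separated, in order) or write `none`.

4

1 → no match
2 → no match
3 → no match
4 → match
5 → no match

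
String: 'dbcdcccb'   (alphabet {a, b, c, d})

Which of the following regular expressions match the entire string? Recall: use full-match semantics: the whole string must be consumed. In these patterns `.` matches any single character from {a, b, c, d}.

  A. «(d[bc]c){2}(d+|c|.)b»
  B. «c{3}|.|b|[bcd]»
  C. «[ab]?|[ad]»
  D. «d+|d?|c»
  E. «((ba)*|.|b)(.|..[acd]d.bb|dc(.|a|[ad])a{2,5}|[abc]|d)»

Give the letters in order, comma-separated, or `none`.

A → match
B → no match
C → no match
D → no match
E → no match

A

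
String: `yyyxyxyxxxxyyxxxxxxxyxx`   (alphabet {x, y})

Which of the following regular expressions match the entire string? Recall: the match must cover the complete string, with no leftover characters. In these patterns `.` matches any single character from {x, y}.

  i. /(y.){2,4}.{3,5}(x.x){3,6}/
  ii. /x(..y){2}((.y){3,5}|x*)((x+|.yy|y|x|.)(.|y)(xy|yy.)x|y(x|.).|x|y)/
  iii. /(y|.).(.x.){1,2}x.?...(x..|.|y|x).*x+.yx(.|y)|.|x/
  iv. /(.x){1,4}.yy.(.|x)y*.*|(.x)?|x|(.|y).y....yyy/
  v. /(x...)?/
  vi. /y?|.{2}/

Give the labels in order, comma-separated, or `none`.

iii

i → no match
ii → no match — must start with `x`
iii → match
iv → no match
v → no match
vi → no match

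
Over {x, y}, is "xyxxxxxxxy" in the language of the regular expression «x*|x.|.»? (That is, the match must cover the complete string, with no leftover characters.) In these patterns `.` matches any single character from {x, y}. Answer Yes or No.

No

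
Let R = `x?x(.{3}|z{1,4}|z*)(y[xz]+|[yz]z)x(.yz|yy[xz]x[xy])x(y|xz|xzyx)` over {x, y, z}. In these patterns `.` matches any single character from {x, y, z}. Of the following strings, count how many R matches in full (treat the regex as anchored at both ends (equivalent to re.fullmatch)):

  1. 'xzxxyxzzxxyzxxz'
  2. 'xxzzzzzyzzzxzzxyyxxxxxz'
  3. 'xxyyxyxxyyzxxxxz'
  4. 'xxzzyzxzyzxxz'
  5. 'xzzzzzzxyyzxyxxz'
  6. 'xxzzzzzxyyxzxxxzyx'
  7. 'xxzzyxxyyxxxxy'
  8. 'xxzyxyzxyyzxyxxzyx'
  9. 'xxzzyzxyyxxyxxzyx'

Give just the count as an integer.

1 → match
2 → match
3 → match
4 → match
5 → match
6 → no match
7 → match
8 → match
9 → match
Total matched: 8

8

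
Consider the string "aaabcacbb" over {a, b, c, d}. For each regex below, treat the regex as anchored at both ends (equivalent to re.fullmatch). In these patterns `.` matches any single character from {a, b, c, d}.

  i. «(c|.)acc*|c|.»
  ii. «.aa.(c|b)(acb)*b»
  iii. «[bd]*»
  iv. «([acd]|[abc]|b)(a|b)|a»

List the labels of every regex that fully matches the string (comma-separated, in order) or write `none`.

i → no match
ii → match
iii → no match
iv → no match

ii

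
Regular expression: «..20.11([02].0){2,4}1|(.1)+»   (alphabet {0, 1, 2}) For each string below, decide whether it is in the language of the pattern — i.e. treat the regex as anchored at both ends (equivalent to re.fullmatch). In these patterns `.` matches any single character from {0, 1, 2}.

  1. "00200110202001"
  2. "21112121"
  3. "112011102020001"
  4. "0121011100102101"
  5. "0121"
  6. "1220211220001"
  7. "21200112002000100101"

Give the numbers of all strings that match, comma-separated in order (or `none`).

1 → match
2 → match
3 → no match
4 → no match
5 → match
6 → no match
7 → match

1, 2, 5, 7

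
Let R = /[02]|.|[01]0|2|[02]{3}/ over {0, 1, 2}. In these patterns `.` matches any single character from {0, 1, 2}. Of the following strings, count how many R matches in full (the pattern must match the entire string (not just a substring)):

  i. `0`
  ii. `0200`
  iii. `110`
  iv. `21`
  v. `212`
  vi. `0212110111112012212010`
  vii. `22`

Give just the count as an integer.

i. `0` → match
ii. `0200` → no match
iii. `110` → no match
iv. `21` → no match
v. `212` → no match
vi → no match
vii. `22` → no match
Total matched: 1

1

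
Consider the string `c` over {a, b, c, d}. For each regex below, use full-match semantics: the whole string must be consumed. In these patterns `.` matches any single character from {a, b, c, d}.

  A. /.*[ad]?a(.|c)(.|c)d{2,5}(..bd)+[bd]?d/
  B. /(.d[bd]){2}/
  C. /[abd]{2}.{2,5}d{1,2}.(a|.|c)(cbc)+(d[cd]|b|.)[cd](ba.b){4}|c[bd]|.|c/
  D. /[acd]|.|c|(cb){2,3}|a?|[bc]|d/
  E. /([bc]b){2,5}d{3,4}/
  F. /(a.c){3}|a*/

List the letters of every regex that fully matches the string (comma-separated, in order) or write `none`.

A → no match — must end with `d`
B → no match
C → match
D → match
E → no match — must end with `d`
F → no match

C, D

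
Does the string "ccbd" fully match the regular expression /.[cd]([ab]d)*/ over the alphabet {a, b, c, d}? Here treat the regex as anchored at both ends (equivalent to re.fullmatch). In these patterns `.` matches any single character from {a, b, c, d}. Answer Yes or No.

Yes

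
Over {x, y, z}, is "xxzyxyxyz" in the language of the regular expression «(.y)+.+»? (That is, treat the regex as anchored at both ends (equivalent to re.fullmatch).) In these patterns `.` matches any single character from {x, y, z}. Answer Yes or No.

No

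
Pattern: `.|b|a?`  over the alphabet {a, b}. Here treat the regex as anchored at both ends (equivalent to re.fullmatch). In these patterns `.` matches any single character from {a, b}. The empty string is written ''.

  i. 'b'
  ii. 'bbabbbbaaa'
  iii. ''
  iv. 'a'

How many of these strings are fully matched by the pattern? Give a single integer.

i. 'b' → match
ii. 'bbabbbbaaa' → no match
iii. '' → match
iv. 'a' → match
Total matched: 3

3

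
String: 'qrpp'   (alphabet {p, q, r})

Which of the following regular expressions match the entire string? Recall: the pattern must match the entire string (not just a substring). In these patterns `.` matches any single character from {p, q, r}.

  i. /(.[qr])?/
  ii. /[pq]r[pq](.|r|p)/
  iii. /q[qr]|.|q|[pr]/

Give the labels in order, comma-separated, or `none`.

i → no match
ii → match
iii → no match

ii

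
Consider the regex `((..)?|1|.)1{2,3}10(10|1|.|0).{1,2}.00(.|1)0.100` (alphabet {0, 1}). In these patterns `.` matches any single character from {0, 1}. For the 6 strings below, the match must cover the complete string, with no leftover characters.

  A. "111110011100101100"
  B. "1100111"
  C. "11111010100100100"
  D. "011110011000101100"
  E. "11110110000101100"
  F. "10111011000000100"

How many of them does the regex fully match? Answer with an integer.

5

A → match
B → no match — must end with "100"
C → match
D → match
E → match
F → match
Total matched: 5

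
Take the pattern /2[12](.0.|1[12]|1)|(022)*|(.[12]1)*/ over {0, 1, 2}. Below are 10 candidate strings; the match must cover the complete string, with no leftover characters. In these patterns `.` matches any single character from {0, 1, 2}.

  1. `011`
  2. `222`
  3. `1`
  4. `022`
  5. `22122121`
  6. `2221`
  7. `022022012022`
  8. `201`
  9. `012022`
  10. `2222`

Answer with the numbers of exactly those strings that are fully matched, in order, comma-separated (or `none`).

1, 4

1. `011` → match
2. `222` → no match
3. `1` → no match
4. `022` → match
5. `22122121` → no match
6. `2221` → no match
7. `022022012022` → no match
8. `201` → no match
9. `012022` → no match
10. `2222` → no match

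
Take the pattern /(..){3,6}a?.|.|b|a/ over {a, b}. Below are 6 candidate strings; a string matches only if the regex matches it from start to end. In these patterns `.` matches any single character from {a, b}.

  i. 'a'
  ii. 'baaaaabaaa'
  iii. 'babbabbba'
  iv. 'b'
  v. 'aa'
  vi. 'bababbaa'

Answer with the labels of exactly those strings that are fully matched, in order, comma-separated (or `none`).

i → match
ii → match
iii → match
iv → match
v → no match
vi → match

i, ii, iii, iv, vi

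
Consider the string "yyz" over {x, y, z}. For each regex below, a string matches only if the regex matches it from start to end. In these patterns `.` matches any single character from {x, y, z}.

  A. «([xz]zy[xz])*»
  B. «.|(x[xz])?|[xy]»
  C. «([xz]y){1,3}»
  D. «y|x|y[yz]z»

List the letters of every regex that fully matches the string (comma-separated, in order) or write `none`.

A → no match
B → no match
C → no match — must end with "y"
D → match

D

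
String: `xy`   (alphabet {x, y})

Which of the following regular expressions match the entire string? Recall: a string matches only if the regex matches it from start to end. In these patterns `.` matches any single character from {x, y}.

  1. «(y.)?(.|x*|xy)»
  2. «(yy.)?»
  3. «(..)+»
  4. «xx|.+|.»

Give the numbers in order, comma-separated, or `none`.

1, 3, 4

1 → match
2 → no match
3 → match
4 → match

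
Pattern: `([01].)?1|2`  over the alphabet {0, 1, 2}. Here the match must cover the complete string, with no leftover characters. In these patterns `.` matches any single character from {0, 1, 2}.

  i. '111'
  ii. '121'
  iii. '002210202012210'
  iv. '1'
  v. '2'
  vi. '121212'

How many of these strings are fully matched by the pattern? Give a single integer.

i → match
ii → match
iii → no match
iv → match
v → match
vi → no match
Total matched: 4

4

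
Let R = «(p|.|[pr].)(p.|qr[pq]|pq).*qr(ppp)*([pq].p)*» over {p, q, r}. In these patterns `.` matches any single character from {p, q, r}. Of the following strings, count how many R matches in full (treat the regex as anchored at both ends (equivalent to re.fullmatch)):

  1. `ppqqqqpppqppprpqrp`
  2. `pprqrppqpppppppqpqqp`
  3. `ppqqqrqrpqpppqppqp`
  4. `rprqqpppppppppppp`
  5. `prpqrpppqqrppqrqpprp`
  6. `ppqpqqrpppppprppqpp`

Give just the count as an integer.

1 → no match
2 → no match
3 → match
4 → no match
5 → no match
6 → no match
Total matched: 1

1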